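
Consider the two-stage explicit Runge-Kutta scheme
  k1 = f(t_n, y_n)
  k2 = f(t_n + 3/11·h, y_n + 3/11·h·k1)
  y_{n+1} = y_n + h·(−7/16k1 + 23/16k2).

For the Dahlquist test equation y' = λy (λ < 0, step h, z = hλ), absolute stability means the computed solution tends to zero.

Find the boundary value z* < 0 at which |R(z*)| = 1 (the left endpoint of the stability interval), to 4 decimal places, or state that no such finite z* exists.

Test eqn y'=λy, z=hλ:
  k1=λy_n ⇒ h·k1=z·y_n;  k2=λ(1+3/11z)y_n ⇒ h·k2=z(1+3/11z)y_n
  y_{n+1}/y_n = 1 − 7/16z + 23/16z(1+3/11z) = 1 + z + 69/176z²
  Hence R(z) = 1 + z + 69/176z².

Boundary: |R(x)|=1, x<0.
x=-1.49: |R|=0.3804
R=1: x+69/176x²=0 ⇒ x=−176/69=-2.5507; min R=1−1/(4·69/176)=0.3623>−1
Confirm numerically:
  x=-2.410: |R|=0.86704 <1
  x=-2.077: |R|=0.61426 <1
  x=-2.075: |R|=0.61300 <1
  x=-1.906: |R|=0.51824 <1
  x=-2.904: |R|=1.40220 >1
  x=-2.885: |R|=1.37808 >1
  x=-2.841: |R|=1.32331 >1
Interval (-2.5507, 0).

z* = -2.5507.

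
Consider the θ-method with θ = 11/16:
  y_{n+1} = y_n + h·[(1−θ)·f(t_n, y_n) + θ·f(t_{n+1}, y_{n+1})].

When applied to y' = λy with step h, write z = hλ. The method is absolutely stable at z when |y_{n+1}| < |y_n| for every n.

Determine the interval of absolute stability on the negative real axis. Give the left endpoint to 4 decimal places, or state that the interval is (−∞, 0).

unbounded; (−∞, 0).

Set f=λy, z=hλ:
  y_{n+1} = y_n + z·[5/16·y_n + 11/16·y_{n+1}] ⇒ (1 − 11/16z)y_{n+1} = (1 + 5/16z)y_n
  ⇒ R(z) = (1 + 5/16z)/(1 − 11/16z).

Boundary: |R(x)|=1, x<0.
x=-1.75: |R|=0.2057
x=-2: |R|=0.1579
x=-10: |R|=0.2698
x=-100: |R|=0.4337
θ=11/16≥1/2 ⇒ |1+5/16x|<|1−11/16x| ∀x<0 ⇒ interval (−∞,0).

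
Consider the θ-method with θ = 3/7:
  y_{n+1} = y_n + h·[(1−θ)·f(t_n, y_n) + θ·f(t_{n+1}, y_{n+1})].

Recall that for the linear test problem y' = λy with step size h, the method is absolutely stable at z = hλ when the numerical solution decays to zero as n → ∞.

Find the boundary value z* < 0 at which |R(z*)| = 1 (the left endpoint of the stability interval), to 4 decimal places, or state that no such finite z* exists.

left endpoint -14.0000.

On y'=λy, z=hλ:
  y_{n+1} = y_n + z·[4/7·y_n + 3/7·y_{n+1}] ⇒ (1 − 3/7z)y_{n+1} = (1 + 4/7z)y_n
  Hence R(z) = (1 + 4/7z)/(1 − 3/7z).

Boundary: |R(x)|=1, x<0.
x=-1.49: |R|=0.0907
R=−1: 1+4/7x = −1+3/7x ⇒ -1/7x=2 ⇒ x=2/(-1/7)=-14.0000
Confirm numerically:
  x=-9.795: |R|=0.88443 <1
  x=-9.246: |R|=0.86315 <1
  x=-8.392: |R|=0.82571 <1
  x=-14.085: |R|=1.00173 >1
  x=-14.065: |R|=1.00132 >1
So |R|<1 on (-14.0000, 0).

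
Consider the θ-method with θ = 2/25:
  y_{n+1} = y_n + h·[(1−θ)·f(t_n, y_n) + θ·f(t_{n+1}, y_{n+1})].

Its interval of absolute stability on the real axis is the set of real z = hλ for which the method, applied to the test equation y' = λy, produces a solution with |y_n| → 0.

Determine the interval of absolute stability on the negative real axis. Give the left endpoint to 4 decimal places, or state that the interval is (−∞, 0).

Test eqn y'=λy, z=hλ:
  y_{n+1} = y_n + z·[23/25·y_n + 2/25·y_{n+1}] ⇒ (1 − 2/25z)y_{n+1} = (1 + 23/25z)y_n
  ⇒ R(z) = (1 + 23/25z)/(1 − 2/25z).

Boundary: |R(x)|=1, x<0.
x=-1.32: |R|=0.1939
R=−1: 1+23/25x = −1+2/25x ⇒ -21/25x=2 ⇒ x=2/(-21/25)=-2.3810
Confirm numerically:
  x=-2.325: |R|=0.96037 <1
  x=-2.268: |R|=0.91969 <1
  x=-2.127: |R|=0.81770 <1
  x=-1.432: |R|=0.28481 <1
  x=-2.925: |R|=1.37034 >1
  x=-2.702: |R|=1.22175 >1
  x=-2.542: |R|=1.11242 >1
Interval (-2.3810, 0).

(-2.3810, 0).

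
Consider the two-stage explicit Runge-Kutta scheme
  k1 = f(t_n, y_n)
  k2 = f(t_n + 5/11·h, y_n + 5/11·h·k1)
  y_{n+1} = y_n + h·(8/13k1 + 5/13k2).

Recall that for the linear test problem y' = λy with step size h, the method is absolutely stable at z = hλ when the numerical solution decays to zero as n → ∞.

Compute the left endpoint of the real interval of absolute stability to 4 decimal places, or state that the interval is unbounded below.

Test eqn y'=λy, z=hλ:
  k1=λy_n ⇒ h·k1=z·y_n;  k2=λ(1+5/11z)y_n ⇒ h·k2=z(1+5/11z)y_n
  y_{n+1}/y_n = 1 + 8/13z + 5/13z(1+5/11z) = 1 + z + 25/143z²
  R(z) = 1 + z + 25/143z².

Boundary: |R(x)|=1, x<0.
x=-1.49: |R|=0.1019
R=1: x+25/143x²=0 ⇒ x=−143/25=-5.7200; min R=1−1/(4·25/143)=-0.4300>−1
Confirm numerically:
  x=-4.785: |R|=0.21784 <1
  x=-4.172: |R|=0.12907 <1
  x=-2.757: |R|=0.42815 <1
  x=-6.214: |R|=1.53666 >1
  x=-5.785: |R|=1.06574 >1
So |R|<1 on (-5.7200, 0).

z* = -5.7200.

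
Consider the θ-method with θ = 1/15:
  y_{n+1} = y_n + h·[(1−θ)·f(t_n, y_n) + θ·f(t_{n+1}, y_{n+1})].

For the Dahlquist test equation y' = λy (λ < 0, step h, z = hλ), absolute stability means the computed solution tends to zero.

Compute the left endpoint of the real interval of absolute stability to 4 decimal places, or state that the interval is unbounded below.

z* = -2.3077.

Set f=λy, z=hλ:
  y_{n+1} = y_n + z·[14/15·y_n + 1/15·y_{n+1}] ⇒ (1 − 1/15z)y_{n+1} = (1 + 14/15z)y_n
  Hence R(z) = (1 + 14/15z)/(1 − 1/15z).

Need |R(x)|<1, x<0.
x=-0.93: |R|=0.1243
R=−1: 1+14/15x = −1+1/15x ⇒ -13/15x=2 ⇒ x=2/(-13/15)=-2.3077
Confirm numerically:
  x=-1.254: |R|=0.15725 <1
  x=-1.165: |R|=0.08104 <1
  x=-1.039: |R|=0.02831 <1
  x=-2.837: |R|=1.38577 >1
  x=-2.645: |R|=1.24851 >1
  x=-2.626: |R|=1.23477 >1
Interval (-2.3077, 0).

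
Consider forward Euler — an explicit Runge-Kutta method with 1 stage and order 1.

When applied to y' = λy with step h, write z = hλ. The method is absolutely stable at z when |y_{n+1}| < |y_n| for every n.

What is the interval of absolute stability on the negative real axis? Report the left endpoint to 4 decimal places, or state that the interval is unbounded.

(-2.0000, 0).

Set f=λy, z=hλ:
  order 1, 1-stage ⇒ R(z)=1+z
  (e.g. R(-1.44)=-0.44000, |R|=0.44000)

Solve |R(x)|<1 on ℝ⁻.
x=-1.44: |R|=0.4400
|R(-1.96)|=0.9600 |R(-1.7)|=0.7000 |R(-0.88)|=0.1200
Bisect:
  x_lo=-2.6755 |R|=1.6755  x_hi=-0.3382 |R|=0.6618
  mid=-1.50684 |R|=0.50684 →hi
  mid=-2.09116 |R|=1.09116 →lo
  mid=-1.79900 |R|=0.79900 →hi
  mid=-1.94508 |R|=0.94508 →hi
  mid=-2.01812 |R|=1.01812 →lo
  mid=-1.98160 |R|=0.98160 →hi
  mid=-1.99986 |R|=0.99986 →hi
  mid=-2.00899 |R|=1.00899 →lo
  mid=-2.00442 |R|=1.00442 →lo
  ...
  [-2.00014,-2.00000] ⇒ x*=-2.0000
So |R|<1 on (-2.0000, 0).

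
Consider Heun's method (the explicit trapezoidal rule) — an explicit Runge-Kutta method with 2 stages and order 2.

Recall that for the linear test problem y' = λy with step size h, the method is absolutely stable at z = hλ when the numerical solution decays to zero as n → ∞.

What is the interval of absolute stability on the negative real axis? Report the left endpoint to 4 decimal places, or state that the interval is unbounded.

On y'=λy, z=hλ:
  order 2, 2-stage ⇒ R(z)=1+z+z^2/2
  (e.g. R(-0.42)=0.66820, |R|=0.66820)

Need |R(x)|<1, x<0.
x=-0.42: |R|=0.6682
|R(-2.17)|=1.1845 |R(-2)|=1.0000 |R(-1.97)|=0.9704
Bisect:
  x_lo=-2.8467 |R|=2.2052  x_hi=-0.2825 |R|=0.7574
  mid=-1.56463 |R|=0.65941 →hi
  mid=-2.20569 |R|=1.22684 →lo
  mid=-1.88516 |R|=0.89176 →hi
  mid=-2.04543 |R|=1.04646 →lo
  mid=-1.96529 |R|=0.96590 →hi
  mid=-2.00536 |R|=1.00537 →lo
  mid=-1.98533 |R|=0.98543 →hi
  mid=-1.99534 |R|=0.99535 →hi
  mid=-2.00035 |R|=1.00035 →lo
  ...
  [-2.00004,-1.99988] ⇒ x*=-2.0000
So |R|<1 on (-2.0000, 0).

z∈(-2.0000,0).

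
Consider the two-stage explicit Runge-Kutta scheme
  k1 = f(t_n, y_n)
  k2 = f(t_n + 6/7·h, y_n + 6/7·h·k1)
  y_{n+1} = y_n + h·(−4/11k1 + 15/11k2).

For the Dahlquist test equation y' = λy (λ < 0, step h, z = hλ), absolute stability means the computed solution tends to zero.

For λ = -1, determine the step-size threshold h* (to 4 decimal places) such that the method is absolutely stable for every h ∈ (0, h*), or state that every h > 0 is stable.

On y'=λy, z=hλ:
  k1=λy_n ⇒ h·k1=z·y_n;  k2=λ(1+6/7z)y_n ⇒ h·k2=z(1+6/7z)y_n
  y_{n+1}/y_n = 1 − 4/11z + 15/11z(1+6/7z) = 1 + z + 90/77z²
  ⇒ R(z) = 1 + z + 90/77z².

Need |R(x)|<1, x<0.
x=-0.34: |R|=0.7951
R=1: x+90/77x²=0 ⇒ x=−77/90=-0.8556; min R=1−1/(4·90/77)=0.7861>−1
Confirm numerically:
  x=-0.748: |R|=0.90597 <1
  x=-0.624: |R|=0.83111 <1
  x=-0.482: |R|=0.78955 <1
  x=-1.365: |R|=1.81280 >1
  x=-1.140: |R|=1.37901 >1
So |R|<1 on (-0.8556, 0).

(-0.8556,0); λ=-1 ⇒ h* = (77/90)/1 = 0.8556.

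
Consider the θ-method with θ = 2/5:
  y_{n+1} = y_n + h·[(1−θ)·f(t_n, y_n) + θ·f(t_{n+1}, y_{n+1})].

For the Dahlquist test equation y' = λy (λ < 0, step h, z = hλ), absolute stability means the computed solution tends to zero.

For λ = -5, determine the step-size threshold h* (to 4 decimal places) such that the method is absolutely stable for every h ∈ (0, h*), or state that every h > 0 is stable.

(-10.0000,0); λ=-5 ⇒ h* = (10)/5 = 2.0000.

Test eqn y'=λy, z=hλ:
  y_{n+1} = y_n + z·[3/5·y_n + 2/5·y_{n+1}] ⇒ (1 − 2/5z)y_{n+1} = (1 + 3/5z)y_n
  so R(z) = (1 + 3/5z)/(1 − 2/5z).

Find x<0 with |R(x)|<1.
x=-1.05: |R|=0.2606
R=−1: 1+3/5x = −1+2/5x ⇒ -1/5x=2 ⇒ x=2/(-1/5)=-10.0000
Confirm numerically:
  x=-7.793: |R|=0.89279 <1
  x=-5.266: |R|=0.69521 <1
  x=-4.986: |R|=0.66511 <1
  x=-4.469: |R|=0.60317 <1
  x=-10.207: |R|=1.00815 >1
  x=-10.154: |R|=1.00609 >1
Stable set (-10.0000, 0).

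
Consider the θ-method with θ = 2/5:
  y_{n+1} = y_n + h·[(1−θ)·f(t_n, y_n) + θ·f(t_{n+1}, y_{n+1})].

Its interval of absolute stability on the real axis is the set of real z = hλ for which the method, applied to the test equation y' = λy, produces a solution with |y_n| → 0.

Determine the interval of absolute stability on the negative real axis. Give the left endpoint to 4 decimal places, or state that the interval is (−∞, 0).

On y'=λy, z=hλ:
  y_{n+1} = y_n + z·[3/5·y_n + 2/5·y_{n+1}] ⇒ (1 − 2/5z)y_{n+1} = (1 + 3/5z)y_n
  R(z) = (1 + 3/5z)/(1 − 2/5z).

Solve |R(x)|<1 on ℝ⁻.
x=-0.97: |R|=0.3012
R=−1: 1+3/5x = −1+2/5x ⇒ -1/5x=2 ⇒ x=2/(-1/5)=-10.0000
Confirm numerically:
  x=-9.583: |R|=0.98274 <1
  x=-9.416: |R|=0.97550 <1
  x=-7.402: |R|=0.86881 <1
  x=-10.474: |R|=1.01827 >1
  x=-10.465: |R|=1.01793 >1
  x=-10.401: |R|=1.01554 >1
Interval (-10.0000, 0).

z∈(-10.0000,0).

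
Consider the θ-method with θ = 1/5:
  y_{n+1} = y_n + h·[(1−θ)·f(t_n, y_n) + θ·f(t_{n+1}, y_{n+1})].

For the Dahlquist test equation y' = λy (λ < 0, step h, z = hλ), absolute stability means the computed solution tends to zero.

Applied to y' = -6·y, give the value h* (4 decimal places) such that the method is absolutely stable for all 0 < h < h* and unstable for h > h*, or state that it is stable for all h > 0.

On y'=λy, z=hλ:
  y_{n+1} = y_n + z·[4/5·y_n + 1/5·y_{n+1}] ⇒ (1 − 1/5z)y_{n+1} = (1 + 4/5z)y_n
  Hence R(z) = (1 + 4/5z)/(1 − 1/5z).

Boundary: |R(x)|=1, x<0.
x=-0.49: |R|=0.5537
R=−1: 1+4/5x = −1+1/5x ⇒ -3/5x=2 ⇒ x=2/(-3/5)=-3.3333
Confirm numerically:
  x=-2.965: |R|=0.86127 <1
  x=-2.824: |R|=0.80470 <1
  x=-2.743: |R|=0.77128 <1
  x=-2.591: |R|=0.70663 <1
  x=-3.822: |R|=1.16618 >1
  x=-3.657: |R|=1.11216 >1
  x=-3.464: |R|=1.04631 >1
So |R|<1 on (-3.3333, 0).

(-3.3333,0); λ=-6 ⇒ h* = (10/3)/6 = 0.5556.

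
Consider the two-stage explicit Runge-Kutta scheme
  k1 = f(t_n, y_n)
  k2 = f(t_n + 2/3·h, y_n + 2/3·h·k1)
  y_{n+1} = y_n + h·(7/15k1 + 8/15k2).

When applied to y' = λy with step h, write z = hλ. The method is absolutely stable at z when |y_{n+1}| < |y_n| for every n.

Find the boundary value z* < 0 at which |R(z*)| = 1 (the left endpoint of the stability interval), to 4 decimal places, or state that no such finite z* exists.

z* = -2.8125.

Set f=λy, z=hλ:
  k1=λy_n ⇒ h·k1=z·y_n;  k2=λ(1+2/3z)y_n ⇒ h·k2=z(1+2/3z)y_n
  y_{n+1}/y_n = 1 + 7/15z + 8/15z(1+2/3z) = 1 + z + 16/45z²
  ⇒ R(z) = 1 + z + 16/45z².

Boundary: |R(x)|=1, x<0.
x=-1.72: |R|=0.3319
R=1: x+16/45x²=0 ⇒ x=−45/16=-2.8125; min R=1−1/(4·16/45)=0.2969>−1
Confirm numerically:
  x=-1.998: |R|=0.42138 <1
  x=-1.243: |R|=0.30635 <1
  x=-1.197: |R|=0.31244 <1
  x=-3.258: |R|=1.51607 >1
  x=-3.241: |R|=1.49378 >1
  x=-3.191: |R|=1.42944 >1
Stable set (-2.8125, 0).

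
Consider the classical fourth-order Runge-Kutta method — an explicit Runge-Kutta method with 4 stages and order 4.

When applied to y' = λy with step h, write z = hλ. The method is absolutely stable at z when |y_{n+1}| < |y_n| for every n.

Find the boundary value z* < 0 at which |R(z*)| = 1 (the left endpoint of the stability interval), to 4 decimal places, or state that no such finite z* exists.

Test eqn y'=λy, z=hλ:
  order 4, 4-stage ⇒ R(z)=1+z+z^2/2+z^3/6+z^4/24
  (e.g. R(-0.45)=0.63777, |R|=0.63777)

Need |R(x)|<1, x<0.
x=-0.45: |R|=0.6378
|R(-2.3)|=0.4832 |R(-1.9)|=0.3048 |R(-1.57)|=0.2706
Bisect:
  x_lo=-3.4901 |R|=2.6971  x_hi=-0.3577 |R|=0.6994
  mid=-1.92389 |R|=0.31079 →hi
  mid=-2.70700 |R|=0.88823 →hi
  mid=-3.09856 |R|=1.58458 →lo
  mid=-2.90278 |R|=1.19207 →lo
  mid=-2.80489 |R|=1.02995 →lo
  mid=-2.75594 |R|=0.95665 →hi
  mid=-2.78042 |R|=0.99267 →hi
  mid=-2.79265 |R|=1.01115 →lo
  mid=-2.78654 |R|=1.00187 →lo
  ...
  [-2.78539,-2.78520] ⇒ x*=-2.7853
Stable set (-2.7853, 0).

left endpoint -2.7853.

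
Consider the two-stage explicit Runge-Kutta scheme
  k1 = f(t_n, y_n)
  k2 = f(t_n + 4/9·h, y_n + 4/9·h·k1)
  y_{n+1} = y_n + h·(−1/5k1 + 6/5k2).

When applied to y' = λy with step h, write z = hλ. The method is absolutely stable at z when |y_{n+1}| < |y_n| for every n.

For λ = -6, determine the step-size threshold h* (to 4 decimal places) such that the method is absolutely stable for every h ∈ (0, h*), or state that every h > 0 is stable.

(-1.8750,0); λ=-6 ⇒ h* = (15/8)/6 = 0.3125.

With y'=λy (z=hλ):
  k1=λy_n ⇒ h·k1=z·y_n;  k2=λ(1+4/9z)y_n ⇒ h·k2=z(1+4/9z)y_n
  y_{n+1}/y_n = 1 − 1/5z + 6/5z(1+4/9z) = 1 + z + 8/15z²
  Hence R(z) = 1 + z + 8/15z².

Boundary: |R(x)|=1, x<0.
x=-0.71: |R|=0.5589
R=1: x+8/15x²=0 ⇒ x=−15/8=-1.8750; min R=1−1/(4·8/15)=0.5312>−1
Confirm numerically:
  x=-1.371: |R|=0.63148 <1
  x=-1.019: |R|=0.53479 <1
  x=-0.949: |R|=0.53132 <1
  x=-2.039: |R|=1.17834 >1
  x=-1.941: |R|=1.06832 >1
So |R|<1 on (-1.8750, 0).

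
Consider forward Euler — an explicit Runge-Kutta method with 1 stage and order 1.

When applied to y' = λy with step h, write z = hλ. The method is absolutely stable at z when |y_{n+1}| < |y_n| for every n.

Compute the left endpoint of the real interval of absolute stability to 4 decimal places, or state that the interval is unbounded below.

Test eqn y'=λy, z=hλ:
  order 1, 1-stage ⇒ R(z)=1+z
  (e.g. R(-0.73)=0.27000, |R|=0.27000)

Boundary: |R(x)|=1, x<0.
x=-0.73: |R|=0.2700
|R(-2.02)|=1.0200 |R(-1.94)|=0.9400 |R(-0.72)|=0.2800
Bisect:
  x_lo=-2.5327 |R|=1.5327  x_hi=-0.1812 |R|=0.8188
  mid=-1.35697 |R|=0.35697 →hi
  mid=-1.94484 |R|=0.94484 →hi
  mid=-2.23877 |R|=1.23877 →lo
  mid=-2.09181 |R|=1.09181 →lo
  mid=-2.01832 |R|=1.01832 →lo
  mid=-1.98158 |R|=0.98158 →hi
  mid=-1.99995 |R|=0.99995 →hi
  mid=-2.00914 |R|=1.00914 →lo
  mid=-2.00455 |R|=1.00455 →lo
  mid=-2.00225 |R|=1.00225 →lo
  ...
  [-2.00010,-1.99995] ⇒ x*=-2.0000
Stable set (-2.0000, 0).

z* = -2.0000.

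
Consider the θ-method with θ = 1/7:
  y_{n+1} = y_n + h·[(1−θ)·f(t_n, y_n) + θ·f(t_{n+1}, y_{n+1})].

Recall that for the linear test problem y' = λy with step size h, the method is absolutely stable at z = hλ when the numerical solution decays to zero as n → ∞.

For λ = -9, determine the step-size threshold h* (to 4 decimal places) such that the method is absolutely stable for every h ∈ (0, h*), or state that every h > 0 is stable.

With y'=λy (z=hλ):
  y_{n+1} = y_n + z·[6/7·y_n + 1/7·y_{n+1}] ⇒ (1 − 1/7z)y_{n+1} = (1 + 6/7z)y_n
  so R(z) = (1 + 6/7z)/(1 − 1/7z).

Find x<0 with |R(x)|<1.
x=-1.41: |R|=0.1736
R=−1: 1+6/7x = −1+1/7x ⇒ -5/7x=2 ⇒ x=2/(-5/7)=-2.8000
Confirm numerically:
  x=-1.864: |R|=0.47202 <1
  x=-1.856: |R|=0.46703 <1
  x=-1.155: |R|=0.00858 <1
  x=-3.292: |R|=1.23902 >1
  x=-3.047: |R|=1.12292 >1
So |R|<1 on (-2.8000, 0).

(-2.8000,0); λ=-9 ⇒ h* = (14/5)/9 = 0.3111.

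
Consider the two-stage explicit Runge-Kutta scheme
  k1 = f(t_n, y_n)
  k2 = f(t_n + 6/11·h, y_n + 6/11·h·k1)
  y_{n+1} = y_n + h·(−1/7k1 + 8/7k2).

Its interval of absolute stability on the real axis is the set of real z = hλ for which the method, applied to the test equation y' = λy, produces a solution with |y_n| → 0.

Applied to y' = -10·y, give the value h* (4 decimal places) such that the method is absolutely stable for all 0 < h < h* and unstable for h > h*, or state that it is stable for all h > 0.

(-1.6042,0); λ=-10 ⇒ h* = (77/48)/10 = 0.1604.

Set f=λy, z=hλ:
  k1=λy_n ⇒ h·k1=z·y_n;  k2=λ(1+6/11z)y_n ⇒ h·k2=z(1+6/11z)y_n
  y_{n+1}/y_n = 1 − 1/7z + 8/7z(1+6/11z) = 1 + z + 48/77z²
  Hence R(z) = 1 + z + 48/77z².

Boundary: |R(x)|=1, x<0.
x=-1.05: |R|=0.6373
R=1: x+48/77x²=0 ⇒ x=−77/48=-1.6042; min R=1−1/(4·48/77)=0.5990>−1
Confirm numerically:
  x=-1.100: |R|=0.65429 <1
  x=-0.927: |R|=0.60869 <1
  x=-0.785: |R|=0.59914 <1
  x=-1.988: |R|=1.47567 >1
  x=-1.749: |R|=1.15791 >1
Stable set (-1.6042, 0).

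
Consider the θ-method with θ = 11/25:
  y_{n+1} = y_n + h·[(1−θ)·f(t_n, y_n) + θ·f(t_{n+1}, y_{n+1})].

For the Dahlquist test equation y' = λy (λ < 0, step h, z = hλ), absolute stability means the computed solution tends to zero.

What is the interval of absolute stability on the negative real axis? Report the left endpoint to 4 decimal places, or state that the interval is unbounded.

z∈(-16.6667,0).

On y'=λy, z=hλ:
  y_{n+1} = y_n + z·[14/25·y_n + 11/25·y_{n+1}] ⇒ (1 − 11/25z)y_{n+1} = (1 + 14/25z)y_n
  Hence R(z) = (1 + 14/25z)/(1 − 11/25z).

Need |R(x)|<1, x<0.
x=-1.43: |R|=0.1223
R=−1: 1+14/25x = −1+11/25x ⇒ -3/25x=2 ⇒ x=2/(-3/25)=-16.6667
Confirm numerically:
  x=-15.810: |R|=0.98708 <1
  x=-15.234: |R|=0.97768 <1
  x=-14.862: |R|=0.97128 <1
  x=-14.646: |R|=0.96743 <1
  x=-17.217: |R|=1.00770 >1
  x=-17.212: |R|=1.00763 >1
  x=-16.687: |R|=1.00029 >1
Interval (-16.6667, 0).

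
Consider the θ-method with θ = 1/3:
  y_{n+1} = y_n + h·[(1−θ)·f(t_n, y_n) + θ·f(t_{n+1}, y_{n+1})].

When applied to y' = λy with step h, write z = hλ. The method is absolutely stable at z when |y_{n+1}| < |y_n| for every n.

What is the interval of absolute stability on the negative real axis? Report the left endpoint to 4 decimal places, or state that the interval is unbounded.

z∈(-6.0000,0).

Set f=λy, z=hλ:
  y_{n+1} = y_n + z·[2/3·y_n + 1/3·y_{n+1}] ⇒ (1 − 1/3z)y_{n+1} = (1 + 2/3z)y_n
  R(z) = (1 + 2/3z)/(1 − 1/3z).

Need |R(x)|<1, x<0.
x=-1.74: |R|=0.1013
R=−1: 1+2/3x = −1+1/3x ⇒ -1/3x=2 ⇒ x=2/(-1/3)=-6.0000
Confirm numerically:
  x=-4.001: |R|=0.71447 <1
  x=-2.616: |R|=0.39744 <1
  x=-2.403: |R|=0.33426 <1
  x=-6.295: |R|=1.03174 >1
  x=-6.123: |R|=1.01348 >1
So |R|<1 on (-6.0000, 0).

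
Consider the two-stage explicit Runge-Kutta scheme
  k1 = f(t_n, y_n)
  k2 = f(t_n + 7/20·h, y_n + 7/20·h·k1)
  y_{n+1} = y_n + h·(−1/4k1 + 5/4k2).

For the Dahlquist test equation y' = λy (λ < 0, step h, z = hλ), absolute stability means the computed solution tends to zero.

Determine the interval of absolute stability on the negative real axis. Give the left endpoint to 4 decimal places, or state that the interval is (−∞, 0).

z∈(-2.2857,0).

Test eqn y'=λy, z=hλ:
  k1=λy_n ⇒ h·k1=z·y_n;  k2=λ(1+7/20z)y_n ⇒ h·k2=z(1+7/20z)y_n
  y_{n+1}/y_n = 1 − 1/4z + 5/4z(1+7/20z) = 1 + z + 7/16z²
  ⇒ R(z) = 1 + z + 7/16z².

Boundary: |R(x)|=1, x<0.
x=-1.44: |R|=0.4672
R=1: x+7/16x²=0 ⇒ x=−16/7=-2.2857; min R=1−1/(4·7/16)=0.4286>−1
Confirm numerically:
  x=-2.134: |R|=0.85836 <1
  x=-2.104: |R|=0.83273 <1
  x=-2.021: |R|=0.76594 <1
  x=-1.189: |R|=0.42950 <1
  x=-2.847: |R|=1.69912 >1
  x=-2.799: |R|=1.62855 >1
  x=-2.513: |R|=1.24989 >1
So |R|<1 on (-2.2857, 0).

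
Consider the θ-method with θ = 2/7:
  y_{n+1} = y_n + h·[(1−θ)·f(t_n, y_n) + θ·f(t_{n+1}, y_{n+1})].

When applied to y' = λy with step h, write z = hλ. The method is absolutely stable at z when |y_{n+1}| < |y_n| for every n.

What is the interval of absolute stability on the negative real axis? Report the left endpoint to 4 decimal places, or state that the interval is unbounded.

With y'=λy (z=hλ):
  y_{n+1} = y_n + z·[5/7·y_n + 2/7·y_{n+1}] ⇒ (1 − 2/7z)y_{n+1} = (1 + 5/7z)y_n
  R(z) = (1 + 5/7z)/(1 − 2/7z).

Solve |R(x)|<1 on ℝ⁻.
x=-1.58: |R|=0.0886
R=−1: 1+5/7x = −1+2/7x ⇒ -3/7x=2 ⇒ x=2/(-3/7)=-4.6667
Confirm numerically:
  x=-3.988: |R|=0.86405 <1
  x=-3.820: |R|=0.82650 <1
  x=-3.228: |R|=0.67925 <1
  x=-1.887: |R|=0.22601 <1
  x=-5.043: |R|=1.06608 >1
  x=-4.825: |R|=1.02853 >1
  x=-4.784: |R|=1.02125 >1
Stable set (-4.6667, 0).

z∈(-4.6667,0).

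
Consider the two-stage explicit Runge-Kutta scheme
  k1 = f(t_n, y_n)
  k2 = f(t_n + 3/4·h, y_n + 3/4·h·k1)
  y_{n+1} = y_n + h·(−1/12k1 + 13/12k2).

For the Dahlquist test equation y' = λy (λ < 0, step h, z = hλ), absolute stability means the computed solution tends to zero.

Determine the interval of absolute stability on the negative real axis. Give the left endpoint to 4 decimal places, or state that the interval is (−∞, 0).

Set f=λy, z=hλ:
  k1=λy_n ⇒ h·k1=z·y_n;  k2=λ(1+3/4z)y_n ⇒ h·k2=z(1+3/4z)y_n
  y_{n+1}/y_n = 1 − 1/12z + 13/12z(1+3/4z) = 1 + z + 13/16z²
  Hence R(z) = 1 + z + 13/16z².

Solve |R(x)|<1 on ℝ⁻.
x=-1.07: |R|=0.8602
R=1: x+13/16x²=0 ⇒ x=−16/13=-1.2308; min R=1−1/(4·13/16)=0.6923>−1
Confirm numerically:
  x=-1.148: |R|=0.92280 <1
  x=-0.731: |R|=0.70317 <1
  x=-0.583: |R|=0.69316 <1
  x=-0.569: |R|=0.69406 <1
  x=-1.796: |R|=1.82481 >1
  x=-1.366: |R|=1.15009 >1
Interval (-1.2308, 0).

z∈(-1.2308,0).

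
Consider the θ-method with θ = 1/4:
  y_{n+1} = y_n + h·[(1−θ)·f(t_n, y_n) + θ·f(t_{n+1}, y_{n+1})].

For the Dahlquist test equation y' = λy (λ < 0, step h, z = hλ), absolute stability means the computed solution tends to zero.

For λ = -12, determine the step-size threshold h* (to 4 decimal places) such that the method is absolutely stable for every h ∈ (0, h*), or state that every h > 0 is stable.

(-4.0000,0); λ=-12 ⇒ h* = (4)/12 = 0.3333.

Test eqn y'=λy, z=hλ:
  y_{n+1} = y_n + z·[3/4·y_n + 1/4·y_{n+1}] ⇒ (1 − 1/4z)y_{n+1} = (1 + 3/4z)y_n
  ⇒ R(z) = (1 + 3/4z)/(1 − 1/4z).

Need |R(x)|<1, x<0.
x=-0.36: |R|=0.6697
R=−1: 1+3/4x = −1+1/4x ⇒ -1/2x=2 ⇒ x=2/(-1/2)=-4.0000
Confirm numerically:
  x=-3.570: |R|=0.88639 <1
  x=-3.379: |R|=0.83168 <1
  x=-3.255: |R|=0.79462 <1
  x=-2.918: |R|=0.68719 <1
  x=-4.503: |R|=1.11831 >1
  x=-4.501: |R|=1.11787 >1
So |R|<1 on (-4.0000, 0).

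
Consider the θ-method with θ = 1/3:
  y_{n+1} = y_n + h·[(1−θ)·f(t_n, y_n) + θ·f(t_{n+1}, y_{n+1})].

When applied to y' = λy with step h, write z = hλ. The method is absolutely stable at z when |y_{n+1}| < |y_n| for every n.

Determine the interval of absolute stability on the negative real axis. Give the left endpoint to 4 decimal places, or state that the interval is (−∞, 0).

Set f=λy, z=hλ:
  y_{n+1} = y_n + z·[2/3·y_n + 1/3·y_{n+1}] ⇒ (1 − 1/3z)y_{n+1} = (1 + 2/3z)y_n
  ⇒ R(z) = (1 + 2/3z)/(1 − 1/3z).

Solve |R(x)|<1 on ℝ⁻.
x=-1.53: |R|=0.0132
R=−1: 1+2/3x = −1+1/3x ⇒ -1/3x=2 ⇒ x=2/(-1/3)=-6.0000
Confirm numerically:
  x=-5.590: |R|=0.95227 <1
  x=-4.248: |R|=0.75828 <1
  x=-3.925: |R|=0.70036 <1
  x=-6.379: |R|=1.04041 >1
  x=-6.324: |R|=1.03475 >1
Interval (-6.0000, 0).

z∈(-6.0000,0).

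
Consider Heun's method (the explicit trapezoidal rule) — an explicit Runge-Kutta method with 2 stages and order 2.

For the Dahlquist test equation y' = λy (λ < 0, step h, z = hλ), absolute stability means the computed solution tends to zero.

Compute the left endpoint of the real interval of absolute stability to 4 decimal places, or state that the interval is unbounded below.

z* = -2.0000.

Set f=λy, z=hλ:
  order 2, 2-stage ⇒ R(z)=1+z+z^2/2
  (e.g. R(-1.43)=0.59245, |R|=0.59245)

Find x<0 with |R(x)|<1.
x=-1.43: |R|=0.5924
|R(-1.88)|=0.8872 |R(-1.38)|=0.5722 |R(-0.88)|=0.5072
Bisect:
  x_lo=-2.8875 |R|=2.2813  x_hi=-0.2747 |R|=0.7630
  mid=-1.58112 |R|=0.66885 →hi
  mid=-2.23431 |R|=1.26177 →lo
  mid=-1.90772 |R|=0.91197 →hi
  mid=-2.07102 |R|=1.07354 →lo
  mid=-1.98937 |R|=0.98942 →hi
  mid=-2.03019 |R|=1.03065 →lo
  mid=-2.00978 |R|=1.00983 →lo
  ...
  [-2.00005,-1.99989] ⇒ x*=-2.0000
So |R|<1 on (-2.0000, 0).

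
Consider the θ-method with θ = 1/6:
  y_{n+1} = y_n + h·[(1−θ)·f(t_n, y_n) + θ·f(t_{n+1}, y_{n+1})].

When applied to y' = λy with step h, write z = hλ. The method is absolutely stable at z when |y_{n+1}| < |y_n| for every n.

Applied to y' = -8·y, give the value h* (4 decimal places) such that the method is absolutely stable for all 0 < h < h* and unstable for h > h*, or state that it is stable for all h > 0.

Set f=λy, z=hλ:
  y_{n+1} = y_n + z·[5/6·y_n + 1/6·y_{n+1}] ⇒ (1 − 1/6z)y_{n+1} = (1 + 5/6z)y_n
  Hence R(z) = (1 + 5/6z)/(1 − 1/6z).

Solve |R(x)|<1 on ℝ⁻.
x=-1.06: |R|=0.0992
R=−1: 1+5/6x = −1+1/6x ⇒ -2/3x=2 ⇒ x=2/(-2/3)=-3.0000
Confirm numerically:
  x=-2.148: |R|=0.58174 <1
  x=-1.950: |R|=0.47170 <1
  x=-1.943: |R|=0.46771 <1
  x=-1.618: |R|=0.27435 <1
  x=-3.319: |R|=1.13692 >1
  x=-3.232: |R|=1.10052 >1
So |R|<1 on (-3.0000, 0).

(-3.0000,0); λ=-8 ⇒ h* = (3)/8 = 0.3750.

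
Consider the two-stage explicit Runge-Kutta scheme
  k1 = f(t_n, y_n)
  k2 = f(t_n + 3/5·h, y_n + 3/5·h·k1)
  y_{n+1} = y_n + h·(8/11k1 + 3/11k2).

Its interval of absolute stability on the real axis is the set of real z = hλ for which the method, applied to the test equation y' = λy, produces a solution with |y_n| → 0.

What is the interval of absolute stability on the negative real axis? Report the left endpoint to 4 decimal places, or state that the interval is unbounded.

z∈(-6.1111,0).

Set f=λy, z=hλ:
  k1=λy_n ⇒ h·k1=z·y_n;  k2=λ(1+3/5z)y_n ⇒ h·k2=z(1+3/5z)y_n
  y_{n+1}/y_n = 1 + 8/11z + 3/11z(1+3/5z) = 1 + z + 9/55z²
  Hence R(z) = 1 + z + 9/55z².

Find x<0 with |R(x)|<1.
x=-1.57: |R|=0.1667
R=1: x+9/55x²=0 ⇒ x=−55/9=-6.1111; min R=1−1/(4·9/55)=-0.5278>−1
Confirm numerically:
  x=-5.286: |R|=0.28629 <1
  x=-4.554: |R|=0.16036 <1
  x=-4.038: |R|=0.36984 <1
  x=-6.505: |R|=1.41928 >1
  x=-6.396: |R|=1.29817 >1
  x=-6.325: |R|=1.22137 >1
Interval (-6.1111, 0).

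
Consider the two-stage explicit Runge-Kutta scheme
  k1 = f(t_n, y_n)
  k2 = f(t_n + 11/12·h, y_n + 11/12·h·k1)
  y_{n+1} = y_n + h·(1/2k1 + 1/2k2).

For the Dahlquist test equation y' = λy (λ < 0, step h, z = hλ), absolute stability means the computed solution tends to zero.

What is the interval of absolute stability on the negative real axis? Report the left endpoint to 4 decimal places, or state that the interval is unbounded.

Set f=λy, z=hλ:
  k1=λy_n ⇒ h·k1=z·y_n;  k2=λ(1+11/12z)y_n ⇒ h·k2=z(1+11/12z)y_n
  y_{n+1}/y_n = 1 + 1/2z + 1/2z(1+11/12z) = 1 + z + 11/24z²
  ⇒ R(z) = 1 + z + 11/24z².

Find x<0 with |R(x)|<1.
x=-1.07: |R|=0.4547
R=1: x+11/24x²=0 ⇒ x=−24/11=-2.1818; min R=1−1/(4·11/24)=0.4545>−1
Confirm numerically:
  x=-2.040: |R|=0.86740 <1
  x=-1.846: |R|=0.71587 <1
  x=-1.456: |R|=0.51564 <1
  x=-2.381: |R|=1.21737 >1
  x=-2.365: |R|=1.19856 >1
Interval (-2.1818, 0).

(-2.1818, 0).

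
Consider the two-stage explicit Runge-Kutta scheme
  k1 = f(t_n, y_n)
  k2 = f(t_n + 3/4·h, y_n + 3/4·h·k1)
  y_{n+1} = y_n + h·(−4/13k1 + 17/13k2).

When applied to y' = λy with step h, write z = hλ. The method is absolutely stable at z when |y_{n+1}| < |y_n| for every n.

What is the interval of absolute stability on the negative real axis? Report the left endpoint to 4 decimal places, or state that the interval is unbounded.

Test eqn y'=λy, z=hλ:
  k1=λy_n ⇒ h·k1=z·y_n;  k2=λ(1+3/4z)y_n ⇒ h·k2=z(1+3/4z)y_n
  y_{n+1}/y_n = 1 − 4/13z + 17/13z(1+3/4z) = 1 + z + 51/52z²
  Hence R(z) = 1 + z + 51/52z².

Solve |R(x)|<1 on ℝ⁻.
x=-0.39: |R|=0.7592
R=1: x+51/52x²=0 ⇒ x=−52/51=-1.0196; min R=1−1/(4·51/52)=0.7451>−1
Confirm numerically:
  x=-0.949: |R|=0.93428 <1
  x=-0.877: |R|=0.87734 <1
  x=-0.665: |R|=0.76872 <1
  x=-1.467: |R|=1.64370 >1
  x=-1.435: |R|=1.58462 >1
  x=-1.392: |R|=1.50840 >1
Stable set (-1.0196, 0).

(-1.0196, 0).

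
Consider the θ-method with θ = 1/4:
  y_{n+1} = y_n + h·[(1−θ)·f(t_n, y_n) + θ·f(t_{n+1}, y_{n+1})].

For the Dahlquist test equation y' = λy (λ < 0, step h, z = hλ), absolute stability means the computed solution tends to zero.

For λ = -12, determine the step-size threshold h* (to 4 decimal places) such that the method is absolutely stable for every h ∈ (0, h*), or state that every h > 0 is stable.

(-4.0000,0); λ=-12 ⇒ h* = (4)/12 = 0.3333.

Set f=λy, z=hλ:
  y_{n+1} = y_n + z·[3/4·y_n + 1/4·y_{n+1}] ⇒ (1 − 1/4z)y_{n+1} = (1 + 3/4z)y_n
  so R(z) = (1 + 3/4z)/(1 − 1/4z).

Boundary: |R(x)|=1, x<0.
x=-1.78: |R|=0.2318
R=−1: 1+3/4x = −1+1/4x ⇒ -1/2x=2 ⇒ x=2/(-1/2)=-4.0000
Confirm numerically:
  x=-2.148: |R|=0.39753 <1
  x=-1.931: |R|=0.30231 <1
  x=-1.879: |R|=0.27845 <1
  x=-4.546: |R|=1.12778 >1
  x=-4.522: |R|=1.12251 >1
  x=-4.120: |R|=1.02956 >1
Interval (-4.0000, 0).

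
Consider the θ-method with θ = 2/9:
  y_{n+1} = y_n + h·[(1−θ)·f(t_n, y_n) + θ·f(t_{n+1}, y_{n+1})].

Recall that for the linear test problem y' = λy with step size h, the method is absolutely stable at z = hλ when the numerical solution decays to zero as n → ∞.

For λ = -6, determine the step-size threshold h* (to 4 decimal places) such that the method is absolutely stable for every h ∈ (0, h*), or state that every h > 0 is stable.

(-3.6000,0); λ=-6 ⇒ h* = (18/5)/6 = 0.6000.

With y'=λy (z=hλ):
  y_{n+1} = y_n + z·[7/9·y_n + 2/9·y_{n+1}] ⇒ (1 − 2/9z)y_{n+1} = (1 + 7/9z)y_n
  so R(z) = (1 + 7/9z)/(1 − 2/9z).

Boundary: |R(x)|=1, x<0.
x=-1.05: |R|=0.1486
R=−1: 1+7/9x = −1+2/9x ⇒ -5/9x=2 ⇒ x=2/(-5/9)=-3.6000
Confirm numerically:
  x=-3.372: |R|=0.92759 <1
  x=-3.266: |R|=0.89248 <1
  x=-1.979: |R|=0.37452 <1
  x=-4.183: |R|=1.16786 >1
  x=-3.689: |R|=1.02717 >1
  x=-3.628: |R|=1.00861 >1
Interval (-3.6000, 0).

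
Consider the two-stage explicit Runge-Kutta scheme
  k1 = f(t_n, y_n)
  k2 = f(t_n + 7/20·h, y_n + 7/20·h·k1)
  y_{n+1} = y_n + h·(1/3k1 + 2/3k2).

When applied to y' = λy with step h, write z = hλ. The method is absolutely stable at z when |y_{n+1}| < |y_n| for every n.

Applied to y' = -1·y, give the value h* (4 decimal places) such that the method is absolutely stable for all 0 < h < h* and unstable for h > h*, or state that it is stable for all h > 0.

On y'=λy, z=hλ:
  k1=λy_n ⇒ h·k1=z·y_n;  k2=λ(1+7/20z)y_n ⇒ h·k2=z(1+7/20z)y_n
  y_{n+1}/y_n = 1 + 1/3z + 2/3z(1+7/20z) = 1 + z + 7/30z²
  so R(z) = 1 + z + 7/30z².

Boundary: |R(x)|=1, x<0.
x=-0.42: |R|=0.6212
R=1: x+7/30x²=0 ⇒ x=−30/7=-4.2857; min R=1−1/(4·7/30)=-0.0714>−1
Confirm numerically:
  x=-3.417: |R|=0.30737 <1
  x=-3.270: |R|=0.22501 <1
  x=-2.906: |R|=0.06446 <1
  x=-1.977: |R|=0.06501 <1
  x=-4.619: |R|=1.35920 >1
  x=-4.490: |R|=1.21402 >1
Stable set (-4.2857, 0).

(-4.2857,0); λ=-1 ⇒ h* = (30/7)/1 = 4.2857.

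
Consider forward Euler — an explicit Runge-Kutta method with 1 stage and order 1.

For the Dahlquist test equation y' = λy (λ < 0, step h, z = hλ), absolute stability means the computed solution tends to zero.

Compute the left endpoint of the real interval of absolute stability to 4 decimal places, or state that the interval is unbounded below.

Set f=λy, z=hλ:
  order 1, 1-stage ⇒ R(z)=1+z
  (e.g. R(-0.56)=0.44000, |R|=0.44000)

Solve |R(x)|<1 on ℝ⁻.
x=-0.56: |R|=0.4400
|R(-2.34)|=1.3400 |R(-2.15)|=1.1500 |R(-0.82)|=0.1800
Bisect:
  x_lo=-2.7271 |R|=1.7271  x_hi=-0.1420 |R|=0.8580
  mid=-1.43456 |R|=0.43456 →hi
  mid=-2.08083 |R|=1.08083 →lo
  mid=-1.75770 |R|=0.75770 →hi
  mid=-1.91926 |R|=0.91926 →hi
  mid=-2.00004 |R|=1.00004 →lo
  mid=-1.95965 |R|=0.95965 →hi
  mid=-1.97985 |R|=0.97985 →hi
  ...
  [-2.00004,-1.99989] ⇒ x*=-2.0000
So |R|<1 on (-2.0000, 0).

left endpoint -2.0000.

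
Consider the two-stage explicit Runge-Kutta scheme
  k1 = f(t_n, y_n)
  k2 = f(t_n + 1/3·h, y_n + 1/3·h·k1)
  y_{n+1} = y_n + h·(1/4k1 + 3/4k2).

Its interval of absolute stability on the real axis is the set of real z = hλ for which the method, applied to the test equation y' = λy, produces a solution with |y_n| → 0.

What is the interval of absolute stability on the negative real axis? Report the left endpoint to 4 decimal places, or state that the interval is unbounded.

z∈(-4.0000,0).

Set f=λy, z=hλ:
  k1=λy_n ⇒ h·k1=z·y_n;  k2=λ(1+1/3z)y_n ⇒ h·k2=z(1+1/3z)y_n
  y_{n+1}/y_n = 1 + 1/4z + 3/4z(1+1/3z) = 1 + z + 1/4z²
  so R(z) = 1 + z + 1/4z².

Solve |R(x)|<1 on ℝ⁻.
x=-0.62: |R|=0.4761
R=1: x+1/4x²=0 ⇒ x=−4=-4.0000; min R=1−1/(4·1/4)=0.0000>−1
Confirm numerically:
  x=-3.519: |R|=0.57684 <1
  x=-2.834: |R|=0.17389 <1
  x=-2.790: |R|=0.15602 <1
  x=-2.706: |R|=0.12461 <1
  x=-4.253: |R|=1.26900 >1
  x=-4.072: |R|=1.07330 >1
Interval (-4.0000, 0).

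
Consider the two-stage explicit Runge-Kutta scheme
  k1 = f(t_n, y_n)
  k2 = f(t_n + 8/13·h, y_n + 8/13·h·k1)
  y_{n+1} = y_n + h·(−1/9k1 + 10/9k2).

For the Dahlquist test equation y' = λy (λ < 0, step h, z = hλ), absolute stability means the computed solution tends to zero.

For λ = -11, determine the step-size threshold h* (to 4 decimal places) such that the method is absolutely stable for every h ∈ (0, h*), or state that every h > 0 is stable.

(-1.4625,0); λ=-11 ⇒ h* = (117/80)/11 = 0.1330.

With y'=λy (z=hλ):
  k1=λy_n ⇒ h·k1=z·y_n;  k2=λ(1+8/13z)y_n ⇒ h·k2=z(1+8/13z)y_n
  y_{n+1}/y_n = 1 − 1/9z + 10/9z(1+8/13z) = 1 + z + 80/117z²
  R(z) = 1 + z + 80/117z².

Boundary: |R(x)|=1, x<0.
x=-1.08: |R|=0.7175
R=1: x+80/117x²=0 ⇒ x=−117/80=-1.4625; min R=1−1/(4·80/117)=0.6344>−1
Confirm numerically:
  x=-1.425: |R|=0.96346 <1
  x=-1.140: |R|=0.74862 <1
  x=-0.950: |R|=0.66709 <1
  x=-2.024: |R|=1.77708 >1
  x=-1.936: |R|=1.62680 >1
  x=-1.883: |R|=1.54140 >1
Interval (-1.4625, 0).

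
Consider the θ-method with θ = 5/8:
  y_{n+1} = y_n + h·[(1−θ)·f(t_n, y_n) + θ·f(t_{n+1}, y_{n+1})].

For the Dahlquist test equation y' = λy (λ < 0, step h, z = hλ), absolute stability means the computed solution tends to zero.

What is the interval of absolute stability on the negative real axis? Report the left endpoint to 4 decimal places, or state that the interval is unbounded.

unbounded; (−∞, 0).

On y'=λy, z=hλ:
  y_{n+1} = y_n + z·[3/8·y_n + 5/8·y_{n+1}] ⇒ (1 − 5/8z)y_{n+1} = (1 + 3/8z)y_n
  R(z) = (1 + 3/8z)/(1 − 5/8z).

Solve |R(x)|<1 on ℝ⁻.
x=-0.38: |R|=0.6929
x=-2: |R|=0.1111
x=-10: |R|=0.3793
x=-100: |R|=0.5748
θ=5/8≥1/2 ⇒ |1+3/8x|<|1−5/8x| ∀x<0 ⇒ unbounded interval.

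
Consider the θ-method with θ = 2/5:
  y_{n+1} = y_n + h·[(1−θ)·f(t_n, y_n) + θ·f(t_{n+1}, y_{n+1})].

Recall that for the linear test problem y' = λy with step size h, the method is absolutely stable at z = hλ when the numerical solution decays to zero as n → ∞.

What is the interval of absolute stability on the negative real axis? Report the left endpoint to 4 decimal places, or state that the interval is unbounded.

On y'=λy, z=hλ:
  y_{n+1} = y_n + z·[3/5·y_n + 2/5·y_{n+1}] ⇒ (1 − 2/5z)y_{n+1} = (1 + 3/5z)y_n
  so R(z) = (1 + 3/5z)/(1 − 2/5z).

Find x<0 with |R(x)|<1.
x=-0.74: |R|=0.4290
R=−1: 1+3/5x = −1+2/5x ⇒ -1/5x=2 ⇒ x=2/(-1/5)=-10.0000
Confirm numerically:
  x=-9.164: |R|=0.96416 <1
  x=-6.373: |R|=0.79562 <1
  x=-4.629: |R|=0.62330 <1
  x=-10.529: |R|=1.02030 >1
  x=-10.477: |R|=1.01838 >1
  x=-10.023: |R|=1.00092 >1
So |R|<1 on (-10.0000, 0).

z∈(-10.0000,0).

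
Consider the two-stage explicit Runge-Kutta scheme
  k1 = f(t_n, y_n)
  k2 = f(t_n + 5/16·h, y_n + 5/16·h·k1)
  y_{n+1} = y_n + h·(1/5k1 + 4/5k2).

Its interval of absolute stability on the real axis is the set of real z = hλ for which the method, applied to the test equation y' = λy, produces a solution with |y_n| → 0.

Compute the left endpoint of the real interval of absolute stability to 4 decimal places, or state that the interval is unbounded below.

Set f=λy, z=hλ:
  k1=λy_n ⇒ h·k1=z·y_n;  k2=λ(1+5/16z)y_n ⇒ h·k2=z(1+5/16z)y_n
  y_{n+1}/y_n = 1 + 1/5z + 4/5z(1+5/16z) = 1 + z + 1/4z²
  Hence R(z) = 1 + z + 1/4z².

Find x<0 with |R(x)|<1.
x=-1.59: |R|=0.0420
R=1: x+1/4x²=0 ⇒ x=−4=-4.0000; min R=1−1/(4·1/4)=0.0000>−1
Confirm numerically:
  x=-3.185: |R|=0.35106 <1
  x=-2.020: |R|=0.00010 <1
  x=-1.765: |R|=0.01381 <1
  x=-4.294: |R|=1.31561 >1
  x=-4.182: |R|=1.19028 >1
Stable set (-4.0000, 0).

left endpoint -4.0000.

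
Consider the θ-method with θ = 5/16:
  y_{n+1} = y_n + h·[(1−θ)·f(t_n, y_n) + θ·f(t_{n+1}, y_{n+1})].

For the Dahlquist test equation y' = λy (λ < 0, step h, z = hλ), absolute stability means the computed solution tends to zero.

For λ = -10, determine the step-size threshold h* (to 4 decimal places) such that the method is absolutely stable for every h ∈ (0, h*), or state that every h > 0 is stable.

Set f=λy, z=hλ:
  y_{n+1} = y_n + z·[11/16·y_n + 5/16·y_{n+1}] ⇒ (1 − 5/16z)y_{n+1} = (1 + 11/16z)y_n
  R(z) = (1 + 11/16z)/(1 − 5/16z).

Find x<0 with |R(x)|<1.
x=-1.15: |R|=0.1540
R=−1: 1+11/16x = −1+5/16x ⇒ -3/8x=2 ⇒ x=2/(-3/8)=-5.3333
Confirm numerically:
  x=-4.507: |R|=0.87134 <1
  x=-3.624: |R|=0.69941 <1
  x=-3.323: |R|=0.63017 <1
  x=-5.886: |R|=1.07299 >1
  x=-5.768: |R|=1.05816 >1
  x=-5.485: |R|=1.02096 >1
Interval (-5.3333, 0).

(-5.3333,0); λ=-10 ⇒ h* = (16/3)/10 = 0.5333.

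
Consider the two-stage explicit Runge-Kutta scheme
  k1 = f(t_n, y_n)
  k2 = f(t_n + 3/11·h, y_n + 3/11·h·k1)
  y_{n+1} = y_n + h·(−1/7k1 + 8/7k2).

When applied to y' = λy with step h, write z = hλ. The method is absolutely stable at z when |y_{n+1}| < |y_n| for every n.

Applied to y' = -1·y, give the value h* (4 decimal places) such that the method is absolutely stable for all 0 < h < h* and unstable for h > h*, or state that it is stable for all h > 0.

(-3.2083,0); λ=-1 ⇒ h* = (77/24)/1 = 3.2083.

Set f=λy, z=hλ:
  k1=λy_n ⇒ h·k1=z·y_n;  k2=λ(1+3/11z)y_n ⇒ h·k2=z(1+3/11z)y_n
  y_{n+1}/y_n = 1 − 1/7z + 8/7z(1+3/11z) = 1 + z + 24/77z²
  ⇒ R(z) = 1 + z + 24/77z².

Boundary: |R(x)|=1, x<0.
x=-1.02: |R|=0.3043
R=1: x+24/77x²=0 ⇒ x=−77/24=-3.2083; min R=1−1/(4·24/77)=0.1979>−1
Confirm numerically:
  x=-3.114: |R|=0.90844 <1
  x=-3.112: |R|=0.90656 <1
  x=-2.896: |R|=0.71807 <1
  x=-3.797: |R|=1.69668 >1
  x=-3.480: |R|=1.29467 >1
  x=-3.230: |R|=1.02181 >1
Stable set (-3.2083, 0).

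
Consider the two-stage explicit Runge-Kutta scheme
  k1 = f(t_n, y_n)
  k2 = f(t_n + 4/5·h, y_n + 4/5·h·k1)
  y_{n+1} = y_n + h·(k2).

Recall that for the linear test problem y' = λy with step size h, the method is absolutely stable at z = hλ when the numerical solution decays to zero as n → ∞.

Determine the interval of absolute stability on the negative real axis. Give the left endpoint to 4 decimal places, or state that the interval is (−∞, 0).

z∈(-1.2500,0).

Set f=λy, z=hλ:
  k1=λy_n ⇒ h·k1=z·y_n;  k2=λ(1+4/5z)y_n ⇒ h·k2=z(1+4/5z)y_n
  y_{n+1}/y_n = 1 + z(1+4/5z) = 1 + z + 4/5z²
  R(z) = 1 + z + 4/5z².

Find x<0 with |R(x)|<1.
x=-0.65: |R|=0.6880
R=1: x+4/5x²=0 ⇒ x=−5/4=-1.2500; min R=1−1/(4·4/5)=0.6875>−1
Confirm numerically:
  x=-1.075: |R|=0.84950 <1
  x=-0.745: |R|=0.69902 <1
  x=-0.697: |R|=0.69165 <1
  x=-1.424: |R|=1.19822 >1
  x=-1.422: |R|=1.19567 >1
  x=-1.278: |R|=1.02863 >1
Stable set (-1.2500, 0).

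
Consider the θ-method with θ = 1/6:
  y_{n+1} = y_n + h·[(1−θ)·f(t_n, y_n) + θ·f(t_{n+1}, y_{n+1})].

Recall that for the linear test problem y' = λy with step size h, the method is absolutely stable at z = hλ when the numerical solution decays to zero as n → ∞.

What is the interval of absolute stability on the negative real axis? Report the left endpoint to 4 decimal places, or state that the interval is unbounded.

Set f=λy, z=hλ:
  y_{n+1} = y_n + z·[5/6·y_n + 1/6·y_{n+1}] ⇒ (1 − 1/6z)y_{n+1} = (1 + 5/6z)y_n
  ⇒ R(z) = (1 + 5/6z)/(1 − 1/6z).

Find x<0 with |R(x)|<1.
x=-0.75: |R|=0.3333
R=−1: 1+5/6x = −1+1/6x ⇒ -2/3x=2 ⇒ x=2/(-2/3)=-3.0000
Confirm numerically:
  x=-2.731: |R|=0.87676 <1
  x=-2.671: |R|=0.84823 <1
  x=-2.356: |R|=0.69172 <1
  x=-1.346: |R|=0.09937 <1
  x=-3.529: |R|=1.22206 >1
  x=-3.434: |R|=1.18402 >1
So |R|<1 on (-3.0000, 0).

z∈(-3.0000,0).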